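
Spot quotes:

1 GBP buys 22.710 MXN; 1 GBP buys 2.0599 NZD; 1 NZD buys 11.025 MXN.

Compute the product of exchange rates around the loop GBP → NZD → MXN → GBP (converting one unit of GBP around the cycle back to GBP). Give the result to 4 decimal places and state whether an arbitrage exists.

Around GBP → NZD → MXN → GBP: 1 × 2.0599 × 11.025 ÷ 22.710 = 1.000018
Product ≈ 1 (deviation 0.002%, within rounding noise).

1.0000 (no arbitrage)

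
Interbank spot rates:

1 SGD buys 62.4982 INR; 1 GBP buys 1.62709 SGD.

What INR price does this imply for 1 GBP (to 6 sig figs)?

1 GBP × 1.62709 = 1.62709 SGD
1.62709 SGD × 62.4982 = 101.69 INR

GBP/INR = 101.690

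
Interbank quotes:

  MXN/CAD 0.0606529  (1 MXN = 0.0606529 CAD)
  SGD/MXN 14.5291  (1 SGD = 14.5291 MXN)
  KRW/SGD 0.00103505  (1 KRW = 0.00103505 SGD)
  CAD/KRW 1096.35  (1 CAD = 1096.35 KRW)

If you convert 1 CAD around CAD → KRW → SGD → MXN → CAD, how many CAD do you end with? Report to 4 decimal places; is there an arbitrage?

Around CAD → KRW → SGD → MXN → CAD: 1 × 1096.35 × 0.00103505 × 14.5291 × 0.0606529 = 1.000002
Product ≈ 1 (deviation 0.000%, within rounding noise).

1.0000 (no arbitrage)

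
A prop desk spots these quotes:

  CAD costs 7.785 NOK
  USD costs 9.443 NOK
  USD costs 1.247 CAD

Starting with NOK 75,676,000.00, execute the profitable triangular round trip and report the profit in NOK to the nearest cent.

Profitable loop is NOK → USD → CAD → NOK:
NOK 75,676,000.00 ÷ 9.443 = USD 8,013,978.61
USD 8,013,978.61 × 1.247 = CAD 9,993,431.32
CAD 9,993,431.32 × 7.785 = NOK 77,798,862.86
Profit = NOK 77,798,862.86 − NOK 75,676,000.00

Profit: NOK 2,122,862.86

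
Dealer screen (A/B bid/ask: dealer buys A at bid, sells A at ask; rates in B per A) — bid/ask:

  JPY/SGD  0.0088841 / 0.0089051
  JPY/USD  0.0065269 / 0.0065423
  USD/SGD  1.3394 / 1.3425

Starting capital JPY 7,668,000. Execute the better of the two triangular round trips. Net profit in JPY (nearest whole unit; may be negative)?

Best loop JPY → SGD → USD → JPY:
JPY 7,668,000 × 0.0088841 (sell JPY at bid) = SGD 68,123.28
SGD 68,123.28 ÷ 1.3425 (buy USD at ask) = USD 50,743.60
USD 50,743.60 ÷ 0.0065423 (buy JPY at ask) = JPY 7,756,232

Net profit: JPY 88,232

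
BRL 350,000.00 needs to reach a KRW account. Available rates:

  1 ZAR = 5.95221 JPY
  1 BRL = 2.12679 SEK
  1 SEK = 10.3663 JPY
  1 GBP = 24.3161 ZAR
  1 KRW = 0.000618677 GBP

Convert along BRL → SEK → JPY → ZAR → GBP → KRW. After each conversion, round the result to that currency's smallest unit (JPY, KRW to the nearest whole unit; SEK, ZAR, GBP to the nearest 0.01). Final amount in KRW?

KRW 86,174,805

BRL 350,000.00 × 2.12679 = SEK 744,376.50
SEK 744,376.50 × 10.3663 = JPY 7,716,430
JPY 7,716,430 ÷ 5.95221 = ZAR 1,296,397.47
ZAR 1,296,397.47 ÷ 24.3161 = GBP 53,314.37
GBP 53,314.37 ÷ 0.000618677 = KRW 86,174,805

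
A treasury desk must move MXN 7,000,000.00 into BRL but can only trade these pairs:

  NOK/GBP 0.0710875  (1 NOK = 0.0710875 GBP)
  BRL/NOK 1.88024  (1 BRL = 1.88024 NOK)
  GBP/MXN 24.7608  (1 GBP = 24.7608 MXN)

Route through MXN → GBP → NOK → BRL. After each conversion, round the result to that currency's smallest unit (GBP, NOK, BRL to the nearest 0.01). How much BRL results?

MXN 7,000,000.00 ÷ 24.7608 = GBP 282,704.92
GBP 282,704.92 ÷ 0.0710875 = NOK 3,976,858.38
NOK 3,976,858.38 ÷ 1.88024 = BRL 2,115,080.19

BRL 2,115,080.19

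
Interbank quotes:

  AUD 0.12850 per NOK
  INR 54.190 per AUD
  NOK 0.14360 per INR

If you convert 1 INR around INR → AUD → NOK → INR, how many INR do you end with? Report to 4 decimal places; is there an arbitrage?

Around INR → AUD → NOK → INR: 1 ÷ 54.190 ÷ 0.12850 ÷ 0.14360 = 1.000054
Product ≈ 1 (deviation 0.005%, within rounding noise).

1.0001 (no arbitrage)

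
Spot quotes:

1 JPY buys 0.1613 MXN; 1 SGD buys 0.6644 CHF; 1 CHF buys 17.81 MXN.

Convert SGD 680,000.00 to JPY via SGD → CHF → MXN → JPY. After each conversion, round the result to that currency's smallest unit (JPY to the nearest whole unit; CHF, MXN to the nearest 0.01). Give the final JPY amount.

SGD 680,000.00 × 0.6644 = CHF 451,792.00
CHF 451,792.00 × 17.81 = MXN 8,046,415.52
MXN 8,046,415.52 ÷ 0.1613 = JPY 49,884,783

JPY 49,884,783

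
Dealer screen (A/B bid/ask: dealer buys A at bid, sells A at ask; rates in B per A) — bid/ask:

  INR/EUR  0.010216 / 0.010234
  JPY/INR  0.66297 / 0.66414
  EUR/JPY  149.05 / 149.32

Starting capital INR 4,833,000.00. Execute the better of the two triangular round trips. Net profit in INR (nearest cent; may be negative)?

Net profit: INR 45,918.20

Best loop INR → EUR → JPY → INR:
INR 4,833,000.00 × 0.010216 (sell INR at bid) = EUR 49,373.93
EUR 49,373.93 × 149.05 (sell EUR at bid) = JPY 7,359,184
JPY 7,359,184 × 0.66297 (sell JPY at bid) = INR 4,878,918.20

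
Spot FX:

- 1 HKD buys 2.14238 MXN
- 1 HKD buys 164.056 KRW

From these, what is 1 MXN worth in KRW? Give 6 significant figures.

1 MXN ÷ 2.14238 = 0.466771 HKD
0.466771 HKD × 164.056 = 76.5765 KRW

MXN/KRW = 76.5765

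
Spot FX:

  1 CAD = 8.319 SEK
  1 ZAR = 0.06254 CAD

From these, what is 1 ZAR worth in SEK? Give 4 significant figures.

ZAR/SEK = 0.5203

1 ZAR × 0.06254 = 0.06254 CAD
0.06254 CAD × 8.319 = 0.52027 SEK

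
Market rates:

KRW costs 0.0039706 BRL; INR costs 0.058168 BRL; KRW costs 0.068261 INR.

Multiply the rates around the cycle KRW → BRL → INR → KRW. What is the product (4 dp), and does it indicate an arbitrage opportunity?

1.0000 (no arbitrage)

Around KRW → BRL → INR → KRW: 1 × 0.0039706 ÷ 0.058168 ÷ 0.068261 = 0.999999
Product ≈ 1 (deviation 0.000%, within rounding noise).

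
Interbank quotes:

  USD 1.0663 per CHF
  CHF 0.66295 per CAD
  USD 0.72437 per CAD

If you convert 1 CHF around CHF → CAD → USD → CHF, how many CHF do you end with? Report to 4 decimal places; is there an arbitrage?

Around CHF → CAD → USD → CHF: 1 ÷ 0.66295 × 0.72437 ÷ 1.0663 = 1.024708
Product > 1; profitable direction is CHF → CAD → USD → CHF.

1.0247 (arbitrage exists)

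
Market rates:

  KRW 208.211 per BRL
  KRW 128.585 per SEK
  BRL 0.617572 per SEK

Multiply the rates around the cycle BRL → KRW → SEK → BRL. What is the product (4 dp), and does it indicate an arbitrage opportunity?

1.0000 (no arbitrage)

Around BRL → KRW → SEK → BRL: 1 × 208.211 ÷ 128.585 × 0.617572 = 1.000002
Product ≈ 1 (deviation 0.000%, within rounding noise).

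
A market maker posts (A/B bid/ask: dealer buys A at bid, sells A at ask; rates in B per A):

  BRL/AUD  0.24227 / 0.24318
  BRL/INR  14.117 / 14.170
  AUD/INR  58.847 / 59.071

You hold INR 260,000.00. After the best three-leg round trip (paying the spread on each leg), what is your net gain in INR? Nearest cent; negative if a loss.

Best loop INR → BRL → AUD → INR:
INR 260,000.00 ÷ 14.170 (buy BRL at ask) = BRL 18,348.62
BRL 18,348.62 × 0.24227 (sell BRL at bid) = AUD 4,445.32
AUD 4,445.32 × 58.847 (sell AUD at bid) = INR 261,593.81

Net profit: INR 1,593.81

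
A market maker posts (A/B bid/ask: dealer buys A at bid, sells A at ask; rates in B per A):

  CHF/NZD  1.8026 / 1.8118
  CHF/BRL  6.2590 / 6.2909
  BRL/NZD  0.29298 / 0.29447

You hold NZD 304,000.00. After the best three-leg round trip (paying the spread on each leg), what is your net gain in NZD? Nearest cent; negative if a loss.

Net profit: NZD 3,684.95

Best loop NZD → CHF → BRL → NZD:
NZD 304,000.00 ÷ 1.8118 (buy CHF at ask) = CHF 167,788.94
CHF 167,788.94 × 6.2590 (sell CHF at bid) = BRL 1,050,190.97
BRL 1,050,190.97 × 0.29298 (sell BRL at bid) = NZD 307,684.95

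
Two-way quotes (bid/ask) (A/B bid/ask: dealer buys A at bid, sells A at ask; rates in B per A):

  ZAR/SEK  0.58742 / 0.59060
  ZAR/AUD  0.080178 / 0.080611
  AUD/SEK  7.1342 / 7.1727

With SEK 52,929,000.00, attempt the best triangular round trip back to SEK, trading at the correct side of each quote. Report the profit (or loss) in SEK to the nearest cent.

Net profit: SEK 844,145.59

Best loop SEK → AUD → ZAR → SEK:
SEK 52,929,000.00 ÷ 7.1727 (buy AUD at ask) = AUD 7,379,229.58
AUD 7,379,229.58 ÷ 0.080611 (buy ZAR at ask) = ZAR 91,541,223.64
ZAR 91,541,223.64 × 0.58742 (sell ZAR at bid) = SEK 53,773,145.59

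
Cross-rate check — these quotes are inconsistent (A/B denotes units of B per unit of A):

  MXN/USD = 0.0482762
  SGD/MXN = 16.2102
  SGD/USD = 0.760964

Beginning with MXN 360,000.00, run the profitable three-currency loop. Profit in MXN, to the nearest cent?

Profit: MXN 10,219.97

Profitable loop is MXN → USD → SGD → MXN:
MXN 360,000.00 × 0.0482762 = USD 17,379.43
USD 17,379.43 ÷ 0.760964 = SGD 22,838.70
SGD 22,838.70 × 16.2102 = MXN 370,219.97
Profit = MXN 370,219.97 − MXN 360,000.00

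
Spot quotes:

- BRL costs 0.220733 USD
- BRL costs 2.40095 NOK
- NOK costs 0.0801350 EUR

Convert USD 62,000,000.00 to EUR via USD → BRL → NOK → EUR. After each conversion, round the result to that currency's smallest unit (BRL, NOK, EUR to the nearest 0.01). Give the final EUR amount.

USD 62,000,000.00 ÷ 0.220733 = BRL 280,882,332.95
BRL 280,882,332.95 × 2.40095 = NOK 674,384,437.30
NOK 674,384,437.30 × 0.0801350 = EUR 54,041,796.88

EUR 54,041,796.88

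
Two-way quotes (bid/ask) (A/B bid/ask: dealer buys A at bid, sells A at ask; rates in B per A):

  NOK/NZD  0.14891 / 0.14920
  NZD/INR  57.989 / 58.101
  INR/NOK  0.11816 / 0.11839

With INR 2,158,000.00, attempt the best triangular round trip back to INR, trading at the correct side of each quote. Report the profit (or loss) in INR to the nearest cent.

Net profit: INR 43,868.64

Best loop INR → NOK → NZD → INR:
INR 2,158,000.00 × 0.11816 (sell INR at bid) = NOK 254,989.28
NOK 254,989.28 × 0.14891 (sell NOK at bid) = NZD 37,970.45
NZD 37,970.45 × 57.989 (sell NZD at bid) = INR 2,201,868.64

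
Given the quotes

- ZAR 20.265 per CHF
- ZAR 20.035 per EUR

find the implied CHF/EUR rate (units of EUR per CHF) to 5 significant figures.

1 CHF × 20.265 = 20.265 ZAR
20.265 ZAR ÷ 20.035 = 1.01148 EUR

CHF/EUR = 1.0115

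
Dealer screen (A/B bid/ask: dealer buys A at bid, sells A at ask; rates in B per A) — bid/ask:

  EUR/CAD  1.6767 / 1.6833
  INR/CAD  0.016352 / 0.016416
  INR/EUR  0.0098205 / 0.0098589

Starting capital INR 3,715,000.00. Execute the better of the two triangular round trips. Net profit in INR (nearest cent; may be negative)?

Net profit: INR 11,322.50

Best loop INR → EUR → CAD → INR:
INR 3,715,000.00 × 0.0098205 (sell INR at bid) = EUR 36,483.16
EUR 36,483.16 × 1.6767 (sell EUR at bid) = CAD 61,171.31
CAD 61,171.31 ÷ 0.016416 (buy INR at ask) = INR 3,726,322.50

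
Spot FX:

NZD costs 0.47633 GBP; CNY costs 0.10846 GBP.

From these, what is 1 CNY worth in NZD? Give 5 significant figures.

CNY/NZD = 0.22770

1 CNY × 0.10846 = 0.10846 GBP
0.10846 GBP ÷ 0.47633 = 0.227699 NZD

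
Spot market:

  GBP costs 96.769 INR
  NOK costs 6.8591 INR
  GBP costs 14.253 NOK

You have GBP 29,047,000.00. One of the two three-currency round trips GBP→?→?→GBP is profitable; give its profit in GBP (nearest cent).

Profitable loop is GBP → NOK → INR → GBP:
GBP 29,047,000.00 × 14.253 = NOK 414,006,891.00
NOK 414,006,891.00 × 6.8591 = INR 2,839,714,666.06
INR 2,839,714,666.06 ÷ 96.769 = GBP 29,345,293.08
Profit = GBP 29,345,293.08 − GBP 29,047,000.00

Profit: GBP 298,293.08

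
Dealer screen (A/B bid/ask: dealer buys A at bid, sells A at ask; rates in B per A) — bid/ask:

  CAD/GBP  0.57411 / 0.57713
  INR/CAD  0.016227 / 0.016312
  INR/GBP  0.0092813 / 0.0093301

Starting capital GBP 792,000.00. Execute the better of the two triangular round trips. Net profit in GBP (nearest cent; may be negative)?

Best loop GBP → INR → CAD → GBP:
GBP 792,000.00 ÷ 0.0093301 (buy INR at ask) = INR 84,886,549.98
INR 84,886,549.98 × 0.016227 (sell INR at bid) = CAD 1,377,454.05
CAD 1,377,454.05 × 0.57411 (sell CAD at bid) = GBP 790,810.14

Net result: GBP -1,189.86 (no profitable arbitrage after spreads)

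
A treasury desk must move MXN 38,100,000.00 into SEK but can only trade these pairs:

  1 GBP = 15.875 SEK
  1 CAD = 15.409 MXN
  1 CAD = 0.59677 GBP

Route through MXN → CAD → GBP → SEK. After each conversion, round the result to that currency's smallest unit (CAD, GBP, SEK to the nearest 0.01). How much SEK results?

MXN 38,100,000.00 ÷ 15.409 = CAD 2,472,580.96
CAD 2,472,580.96 × 0.59677 = GBP 1,475,562.14
GBP 1,475,562.14 × 15.875 = SEK 23,424,548.97

SEK 23,424,548.97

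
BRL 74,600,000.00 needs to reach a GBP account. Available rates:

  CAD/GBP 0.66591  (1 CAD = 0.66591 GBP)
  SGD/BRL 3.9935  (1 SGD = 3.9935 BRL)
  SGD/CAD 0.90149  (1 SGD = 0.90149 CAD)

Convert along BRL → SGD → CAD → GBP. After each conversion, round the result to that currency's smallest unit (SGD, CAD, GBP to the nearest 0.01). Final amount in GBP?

GBP 11,214,026.78

BRL 74,600,000.00 ÷ 3.9935 = SGD 18,680,355.58
SGD 18,680,355.58 × 0.90149 = CAD 16,840,153.75
CAD 16,840,153.75 × 0.66591 = GBP 11,214,026.78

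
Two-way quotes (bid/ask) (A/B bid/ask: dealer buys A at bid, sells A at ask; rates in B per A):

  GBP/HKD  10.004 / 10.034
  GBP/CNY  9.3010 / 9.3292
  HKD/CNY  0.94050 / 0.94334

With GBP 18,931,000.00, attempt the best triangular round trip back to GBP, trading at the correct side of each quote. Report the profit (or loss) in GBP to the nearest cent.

Best loop GBP → HKD → CNY → GBP:
GBP 18,931,000.00 × 10.004 (sell GBP at bid) = HKD 189,385,724.00
HKD 189,385,724.00 × 0.94050 (sell HKD at bid) = CNY 178,117,273.42
CNY 178,117,273.42 ÷ 9.3292 (buy GBP at ask) = GBP 19,092,448.81

Net profit: GBP 161,448.81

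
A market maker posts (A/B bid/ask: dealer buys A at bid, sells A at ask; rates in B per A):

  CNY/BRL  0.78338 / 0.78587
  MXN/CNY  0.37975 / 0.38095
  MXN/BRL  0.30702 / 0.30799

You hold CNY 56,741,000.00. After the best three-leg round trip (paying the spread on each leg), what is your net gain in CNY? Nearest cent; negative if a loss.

Net profit: CNY 1,448,545.45

Best loop CNY → MXN → BRL → CNY:
CNY 56,741,000.00 ÷ 0.38095 (buy MXN at ask) = MXN 148,946,055.91
MXN 148,946,055.91 × 0.30702 (sell MXN at bid) = BRL 45,729,418.09
BRL 45,729,418.09 ÷ 0.78587 (buy CNY at ask) = CNY 58,189,545.45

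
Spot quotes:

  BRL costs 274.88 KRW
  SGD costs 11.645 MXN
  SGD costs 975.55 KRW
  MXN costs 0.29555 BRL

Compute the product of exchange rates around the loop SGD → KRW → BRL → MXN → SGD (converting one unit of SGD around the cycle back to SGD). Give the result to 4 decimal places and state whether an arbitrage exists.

1.0312 (arbitrage exists)

Around SGD → KRW → BRL → MXN → SGD: 1 × 975.55 ÷ 274.88 ÷ 0.29555 ÷ 11.645 = 1.031183
Product > 1; profitable direction is SGD → KRW → BRL → MXN → SGD.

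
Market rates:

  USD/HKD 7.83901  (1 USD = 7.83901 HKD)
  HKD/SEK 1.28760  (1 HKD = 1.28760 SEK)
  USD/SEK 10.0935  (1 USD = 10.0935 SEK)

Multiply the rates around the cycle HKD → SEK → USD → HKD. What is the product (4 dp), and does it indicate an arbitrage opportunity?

1.0000 (no arbitrage)

Around HKD → SEK → USD → HKD: 1 × 1.28760 ÷ 10.0935 × 7.83901 = 1.000001
Product ≈ 1 (deviation 0.000%, within rounding noise).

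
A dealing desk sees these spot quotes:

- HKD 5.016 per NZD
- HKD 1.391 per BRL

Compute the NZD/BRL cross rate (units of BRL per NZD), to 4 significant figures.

NZD/BRL = 3.606

1 NZD × 5.016 = 5.016 HKD
5.016 HKD ÷ 1.391 = 3.60604 BRL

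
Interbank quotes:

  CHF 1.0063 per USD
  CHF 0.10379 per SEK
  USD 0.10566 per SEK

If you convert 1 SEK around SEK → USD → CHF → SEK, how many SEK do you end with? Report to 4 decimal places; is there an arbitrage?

1.0244 (arbitrage exists)

Around SEK → USD → CHF → SEK: 1 × 0.10566 × 1.0063 ÷ 0.10379 = 1.024431
Product > 1; profitable direction is SEK → USD → CHF → SEK.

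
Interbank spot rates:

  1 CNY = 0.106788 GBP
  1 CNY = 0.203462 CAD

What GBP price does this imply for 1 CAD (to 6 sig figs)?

CAD/GBP = 0.524855

1 CAD ÷ 0.203462 = 4.91492 CNY
4.91492 CNY × 0.106788 = 0.524855 GBP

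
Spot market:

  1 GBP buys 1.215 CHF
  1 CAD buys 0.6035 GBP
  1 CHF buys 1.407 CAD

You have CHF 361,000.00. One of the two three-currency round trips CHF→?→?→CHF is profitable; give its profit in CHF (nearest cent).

Profitable loop is CHF → CAD → GBP → CHF:
CHF 361,000.00 × 1.407 = CAD 507,927.00
CAD 507,927.00 × 0.6035 = GBP 306,533.94
GBP 306,533.94 × 1.215 = CHF 372,438.74
Profit = CHF 372,438.74 − CHF 361,000.00

Profit: CHF 11,438.74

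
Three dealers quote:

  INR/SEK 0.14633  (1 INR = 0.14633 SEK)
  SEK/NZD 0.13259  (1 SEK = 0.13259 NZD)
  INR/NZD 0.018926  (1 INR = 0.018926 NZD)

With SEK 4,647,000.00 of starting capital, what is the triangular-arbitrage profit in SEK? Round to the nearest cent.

Profit: SEK 116,848.92

Profitable loop is SEK → NZD → INR → SEK:
SEK 4,647,000.00 × 0.13259 = NZD 616,145.73
NZD 616,145.73 ÷ 0.018926 = INR 32,555,517.81
INR 32,555,517.81 × 0.14633 = SEK 4,763,848.92
Profit = SEK 4,763,848.92 − SEK 4,647,000.00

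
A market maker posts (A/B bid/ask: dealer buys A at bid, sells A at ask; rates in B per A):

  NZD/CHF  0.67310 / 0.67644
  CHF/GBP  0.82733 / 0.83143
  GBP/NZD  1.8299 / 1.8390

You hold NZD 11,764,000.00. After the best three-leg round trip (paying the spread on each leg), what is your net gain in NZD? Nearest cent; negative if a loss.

Net profit: NZD 223,834.43

Best loop NZD → CHF → GBP → NZD:
NZD 11,764,000.00 × 0.67310 (sell NZD at bid) = CHF 7,918,348.40
CHF 7,918,348.40 × 0.82733 (sell CHF at bid) = GBP 6,551,087.18
GBP 6,551,087.18 × 1.8299 (sell GBP at bid) = NZD 11,987,834.43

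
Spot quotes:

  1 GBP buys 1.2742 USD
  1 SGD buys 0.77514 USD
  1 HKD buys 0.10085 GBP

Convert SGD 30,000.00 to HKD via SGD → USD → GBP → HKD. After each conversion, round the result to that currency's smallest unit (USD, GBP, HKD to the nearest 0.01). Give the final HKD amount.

HKD 180,962.22

SGD 30,000.00 × 0.77514 = USD 23,254.20
USD 23,254.20 ÷ 1.2742 = GBP 18,250.04
GBP 18,250.04 ÷ 0.10085 = HKD 180,962.22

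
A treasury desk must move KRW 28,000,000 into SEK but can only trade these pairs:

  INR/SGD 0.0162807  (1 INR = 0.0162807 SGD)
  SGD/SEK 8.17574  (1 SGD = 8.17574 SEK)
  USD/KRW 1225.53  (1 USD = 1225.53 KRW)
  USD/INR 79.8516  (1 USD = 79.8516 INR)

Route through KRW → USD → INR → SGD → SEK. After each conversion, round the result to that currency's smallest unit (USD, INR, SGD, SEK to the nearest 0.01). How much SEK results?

KRW 28,000,000 ÷ 1225.53 = USD 22,847.26
USD 22,847.26 × 79.8516 = INR 1,824,390.27
INR 1,824,390.27 × 0.0162807 = SGD 29,702.35
SGD 29,702.35 × 8.17574 = SEK 242,838.69

SEK 242,838.69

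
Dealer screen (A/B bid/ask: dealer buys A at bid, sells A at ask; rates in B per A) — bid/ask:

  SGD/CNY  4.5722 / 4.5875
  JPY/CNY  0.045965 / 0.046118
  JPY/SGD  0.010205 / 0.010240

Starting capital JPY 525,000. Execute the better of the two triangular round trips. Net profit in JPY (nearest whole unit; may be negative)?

Net profit: JPY 6,162

Best loop JPY → SGD → CNY → JPY:
JPY 525,000 × 0.010205 (sell JPY at bid) = SGD 5,357.62
SGD 5,357.62 × 4.5722 (sell SGD at bid) = CNY 24,496.13
CNY 24,496.13 ÷ 0.046118 (buy JPY at ask) = JPY 531,162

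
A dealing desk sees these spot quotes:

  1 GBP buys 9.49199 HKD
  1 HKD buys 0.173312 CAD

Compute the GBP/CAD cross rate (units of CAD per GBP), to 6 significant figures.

1 GBP × 9.49199 = 9.49199 HKD
9.49199 HKD × 0.173312 = 1.64508 CAD

GBP/CAD = 1.64508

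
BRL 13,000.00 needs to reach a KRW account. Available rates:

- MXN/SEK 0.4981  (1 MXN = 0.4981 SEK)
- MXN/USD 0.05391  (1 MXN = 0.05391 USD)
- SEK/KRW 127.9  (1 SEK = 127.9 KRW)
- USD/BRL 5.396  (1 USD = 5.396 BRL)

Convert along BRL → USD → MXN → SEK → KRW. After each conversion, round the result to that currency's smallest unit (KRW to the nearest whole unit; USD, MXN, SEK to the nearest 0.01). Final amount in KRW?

KRW 2,847,009

BRL 13,000.00 ÷ 5.396 = USD 2,409.19
USD 2,409.19 ÷ 0.05391 = MXN 44,689.11
MXN 44,689.11 × 0.4981 = SEK 22,259.65
SEK 22,259.65 × 127.9 = KRW 2,847,009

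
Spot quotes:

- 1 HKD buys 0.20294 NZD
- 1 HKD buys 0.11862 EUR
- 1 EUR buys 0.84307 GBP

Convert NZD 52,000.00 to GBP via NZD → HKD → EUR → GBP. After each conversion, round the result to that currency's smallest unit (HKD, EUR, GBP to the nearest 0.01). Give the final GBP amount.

NZD 52,000.00 ÷ 0.20294 = HKD 256,233.37
HKD 256,233.37 × 0.11862 = EUR 30,394.40
EUR 30,394.40 × 0.84307 = GBP 25,624.61

GBP 25,624.61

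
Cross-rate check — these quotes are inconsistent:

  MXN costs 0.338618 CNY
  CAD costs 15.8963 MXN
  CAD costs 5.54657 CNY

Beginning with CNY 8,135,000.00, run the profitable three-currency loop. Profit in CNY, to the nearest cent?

Profit: CNY 247,546.38

Profitable loop is CNY → MXN → CAD → CNY:
CNY 8,135,000.00 ÷ 0.338618 = MXN 24,024,121.58
MXN 24,024,121.58 ÷ 15.8963 = CAD 1,511,302.73
CAD 1,511,302.73 × 5.54657 = CNY 8,382,546.38
Profit = CNY 8,382,546.38 − CNY 8,135,000.00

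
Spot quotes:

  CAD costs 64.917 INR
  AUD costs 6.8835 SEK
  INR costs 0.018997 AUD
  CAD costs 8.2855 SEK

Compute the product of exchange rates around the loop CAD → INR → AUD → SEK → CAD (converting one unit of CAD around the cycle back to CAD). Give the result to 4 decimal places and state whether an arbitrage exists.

1.0246 (arbitrage exists)

Around CAD → INR → AUD → SEK → CAD: 1 × 64.917 × 0.018997 × 6.8835 ÷ 8.2855 = 1.024552
Product > 1; profitable direction is CAD → INR → AUD → SEK → CAD.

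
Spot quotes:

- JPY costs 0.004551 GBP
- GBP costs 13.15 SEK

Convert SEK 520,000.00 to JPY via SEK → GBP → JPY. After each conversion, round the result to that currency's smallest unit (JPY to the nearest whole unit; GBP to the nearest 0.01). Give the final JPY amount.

SEK 520,000.00 ÷ 13.15 = GBP 39,543.73
GBP 39,543.73 ÷ 0.004551 = JPY 8,689,020

JPY 8,689,020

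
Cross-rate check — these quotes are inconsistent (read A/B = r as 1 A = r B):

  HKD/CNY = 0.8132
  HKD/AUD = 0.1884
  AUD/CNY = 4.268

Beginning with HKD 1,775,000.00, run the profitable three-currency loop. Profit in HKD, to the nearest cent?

Profit: HKD 20,107.32

Profitable loop is HKD → CNY → AUD → HKD:
HKD 1,775,000.00 × 0.8132 = CNY 1,443,430.00
CNY 1,443,430.00 ÷ 4.268 = AUD 338,198.22
AUD 338,198.22 ÷ 0.1884 = HKD 1,795,107.32
Profit = HKD 1,795,107.32 − HKD 1,775,000.00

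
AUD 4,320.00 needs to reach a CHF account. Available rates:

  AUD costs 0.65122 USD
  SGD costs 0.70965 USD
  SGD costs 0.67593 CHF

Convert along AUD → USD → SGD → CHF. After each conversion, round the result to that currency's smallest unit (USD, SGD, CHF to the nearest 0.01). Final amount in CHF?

AUD 4,320.00 × 0.65122 = USD 2,813.27
USD 2,813.27 ÷ 0.70965 = SGD 3,964.31
SGD 3,964.31 × 0.67593 = CHF 2,679.60

CHF 2,679.60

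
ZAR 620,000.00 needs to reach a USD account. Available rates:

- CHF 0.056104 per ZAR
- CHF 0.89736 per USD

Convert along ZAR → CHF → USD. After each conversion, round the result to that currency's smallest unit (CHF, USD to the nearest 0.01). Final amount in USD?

USD 38,763.13

ZAR 620,000.00 × 0.056104 = CHF 34,784.48
CHF 34,784.48 ÷ 0.89736 = USD 38,763.13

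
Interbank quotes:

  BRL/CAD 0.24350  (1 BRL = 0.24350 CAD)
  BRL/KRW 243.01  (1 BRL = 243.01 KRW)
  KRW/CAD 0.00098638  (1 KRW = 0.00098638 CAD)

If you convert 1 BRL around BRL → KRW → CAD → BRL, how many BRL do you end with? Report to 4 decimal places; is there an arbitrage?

Around BRL → KRW → CAD → BRL: 1 × 243.01 × 0.00098638 ÷ 0.24350 = 0.984395
Product < 1; profitable direction is BRL → CAD → KRW → BRL.

0.9844 (arbitrage exists)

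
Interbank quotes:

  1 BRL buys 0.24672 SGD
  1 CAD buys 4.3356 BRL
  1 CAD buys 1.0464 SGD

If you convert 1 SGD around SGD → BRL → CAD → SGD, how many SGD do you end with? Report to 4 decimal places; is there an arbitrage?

Around SGD → BRL → CAD → SGD: 1 ÷ 0.24672 ÷ 4.3356 × 1.0464 = 0.978237
Product < 1; profitable direction is SGD → CAD → BRL → SGD.

0.9782 (arbitrage exists)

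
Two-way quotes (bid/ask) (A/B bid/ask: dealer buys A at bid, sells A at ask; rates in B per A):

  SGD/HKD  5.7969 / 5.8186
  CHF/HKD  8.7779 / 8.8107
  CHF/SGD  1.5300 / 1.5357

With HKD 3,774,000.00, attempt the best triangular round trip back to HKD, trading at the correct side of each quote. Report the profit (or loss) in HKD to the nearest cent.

Best loop HKD → CHF → SGD → HKD:
HKD 3,774,000.00 ÷ 8.8107 (buy CHF at ask) = CHF 428,342.81
CHF 428,342.81 × 1.5300 (sell CHF at bid) = SGD 655,364.50
SGD 655,364.50 × 5.7969 (sell SGD at bid) = HKD 3,799,082.47

Net profit: HKD 25,082.47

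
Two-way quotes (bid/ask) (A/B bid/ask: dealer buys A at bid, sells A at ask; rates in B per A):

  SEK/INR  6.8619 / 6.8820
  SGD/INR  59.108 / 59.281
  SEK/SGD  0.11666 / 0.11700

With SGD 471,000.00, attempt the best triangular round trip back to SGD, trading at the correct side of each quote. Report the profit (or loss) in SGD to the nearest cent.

Best loop SGD → INR → SEK → SGD:
SGD 471,000.00 × 59.108 (sell SGD at bid) = INR 27,839,868.00
INR 27,839,868.00 ÷ 6.8820 (buy SEK at ask) = SEK 4,045,316.48
SEK 4,045,316.48 × 0.11666 (sell SEK at bid) = SGD 471,926.62

Net profit: SGD 926.62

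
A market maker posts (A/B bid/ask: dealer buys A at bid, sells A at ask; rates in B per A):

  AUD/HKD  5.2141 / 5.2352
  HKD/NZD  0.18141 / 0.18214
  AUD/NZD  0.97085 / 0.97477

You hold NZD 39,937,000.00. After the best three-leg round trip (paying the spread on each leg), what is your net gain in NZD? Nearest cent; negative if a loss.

Best loop NZD → HKD → AUD → NZD:
NZD 39,937,000.00 ÷ 0.18214 (buy HKD at ask) = HKD 219,265,400.24
HKD 219,265,400.24 ÷ 5.2352 (buy AUD at ask) = AUD 41,882,908.05
AUD 41,882,908.05 × 0.97085 (sell AUD at bid) = NZD 40,662,021.28

Net profit: NZD 725,021.28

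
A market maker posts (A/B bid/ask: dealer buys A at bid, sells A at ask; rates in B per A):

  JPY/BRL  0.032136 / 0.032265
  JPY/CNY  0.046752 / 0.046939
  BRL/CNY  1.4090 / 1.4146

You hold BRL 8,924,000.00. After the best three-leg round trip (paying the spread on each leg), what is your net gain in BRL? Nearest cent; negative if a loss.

Best loop BRL → JPY → CNY → BRL:
BRL 8,924,000.00 ÷ 0.032265 (buy JPY at ask) = JPY 276,584,534
JPY 276,584,534 × 0.046752 (sell JPY at bid) = CNY 12,930,880.15
CNY 12,930,880.15 ÷ 1.4146 (buy BRL at ask) = BRL 9,141,015.23

Net profit: BRL 217,015.23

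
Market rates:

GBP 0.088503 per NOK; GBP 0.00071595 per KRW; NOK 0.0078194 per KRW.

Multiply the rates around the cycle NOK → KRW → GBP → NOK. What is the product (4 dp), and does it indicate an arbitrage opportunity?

1.0345 (arbitrage exists)

Around NOK → KRW → GBP → NOK: 1 ÷ 0.0078194 × 0.00071595 ÷ 0.088503 = 1.034549
Product > 1; profitable direction is NOK → KRW → GBP → NOK.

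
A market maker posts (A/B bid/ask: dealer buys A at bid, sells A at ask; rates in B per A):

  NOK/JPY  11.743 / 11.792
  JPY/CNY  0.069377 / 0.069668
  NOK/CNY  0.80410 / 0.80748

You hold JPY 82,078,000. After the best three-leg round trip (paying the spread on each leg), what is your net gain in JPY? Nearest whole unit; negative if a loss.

Best loop JPY → CNY → NOK → JPY:
JPY 82,078,000 × 0.069377 (sell JPY at bid) = CNY 5,694,325.41
CNY 5,694,325.41 ÷ 0.80748 (buy NOK at ask) = NOK 7,051,970.83
NOK 7,051,970.83 × 11.743 (sell NOK at bid) = JPY 82,811,293

Net profit: JPY 733,293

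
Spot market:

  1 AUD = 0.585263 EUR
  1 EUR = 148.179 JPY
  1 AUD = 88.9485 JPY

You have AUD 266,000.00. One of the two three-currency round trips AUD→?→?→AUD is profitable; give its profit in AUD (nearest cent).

Profit: AUD 6,823.98

Profitable loop is AUD → JPY → EUR → AUD:
AUD 266,000.00 × 88.9485 = JPY 23,660,301
JPY 23,660,301 ÷ 148.179 = EUR 159,673.78
EUR 159,673.78 ÷ 0.585263 = AUD 272,823.98
Profit = AUD 272,823.98 − AUD 266,000.00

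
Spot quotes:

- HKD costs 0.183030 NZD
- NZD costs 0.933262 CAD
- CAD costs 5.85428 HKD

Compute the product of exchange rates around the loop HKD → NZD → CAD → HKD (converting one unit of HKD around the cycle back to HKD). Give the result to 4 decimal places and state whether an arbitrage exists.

Around HKD → NZD → CAD → HKD: 1 × 0.183030 × 0.933262 × 5.85428 = 0.999999
Product ≈ 1 (deviation 0.000%, within rounding noise).

1.0000 (no arbitrage)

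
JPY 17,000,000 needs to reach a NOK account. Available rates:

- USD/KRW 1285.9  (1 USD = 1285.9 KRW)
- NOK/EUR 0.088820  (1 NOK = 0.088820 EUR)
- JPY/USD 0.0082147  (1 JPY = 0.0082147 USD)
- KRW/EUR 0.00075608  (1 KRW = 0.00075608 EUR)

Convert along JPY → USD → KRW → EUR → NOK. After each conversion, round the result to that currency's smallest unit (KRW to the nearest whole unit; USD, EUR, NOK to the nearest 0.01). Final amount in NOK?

NOK 1,528,638.59

JPY 17,000,000 × 0.0082147 = USD 139,649.90
USD 139,649.90 × 1285.9 = KRW 179,575,806
KRW 179,575,806 × 0.00075608 = EUR 135,773.68
EUR 135,773.68 ÷ 0.088820 = NOK 1,528,638.59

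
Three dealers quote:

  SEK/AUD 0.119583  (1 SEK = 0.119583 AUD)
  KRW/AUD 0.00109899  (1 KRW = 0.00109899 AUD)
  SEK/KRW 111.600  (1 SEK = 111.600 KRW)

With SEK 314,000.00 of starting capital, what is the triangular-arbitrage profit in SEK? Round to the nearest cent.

Profitable loop is SEK → KRW → AUD → SEK:
SEK 314,000.00 × 111.600 = KRW 35,042,400
KRW 35,042,400 × 0.00109899 = AUD 38,511.25
AUD 38,511.25 ÷ 0.119583 = SEK 322,046.17
Profit = SEK 322,046.17 − SEK 314,000.00

Profit: SEK 8,046.17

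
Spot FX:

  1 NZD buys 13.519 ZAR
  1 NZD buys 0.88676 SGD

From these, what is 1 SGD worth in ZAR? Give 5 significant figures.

1 SGD ÷ 0.88676 = 1.1277 NZD
1.1277 NZD × 13.519 = 15.2454 ZAR

SGD/ZAR = 15.245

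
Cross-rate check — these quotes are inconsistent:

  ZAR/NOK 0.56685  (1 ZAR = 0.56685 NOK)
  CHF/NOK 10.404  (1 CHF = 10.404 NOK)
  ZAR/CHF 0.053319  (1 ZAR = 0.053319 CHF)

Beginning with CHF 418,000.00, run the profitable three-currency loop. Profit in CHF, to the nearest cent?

Profit: CHF 9,131.98

Profitable loop is CHF → ZAR → NOK → CHF:
CHF 418,000.00 ÷ 0.053319 = ZAR 7,839,606.89
ZAR 7,839,606.89 × 0.56685 = NOK 4,443,881.17
NOK 4,443,881.17 ÷ 10.404 = CHF 427,131.98
Profit = CHF 427,131.98 − CHF 418,000.00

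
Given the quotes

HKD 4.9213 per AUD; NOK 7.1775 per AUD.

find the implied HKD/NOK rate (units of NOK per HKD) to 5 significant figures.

HKD/NOK = 1.4585

1 HKD ÷ 4.9213 = 0.203198 AUD
0.203198 AUD × 7.1775 = 1.45846 NOK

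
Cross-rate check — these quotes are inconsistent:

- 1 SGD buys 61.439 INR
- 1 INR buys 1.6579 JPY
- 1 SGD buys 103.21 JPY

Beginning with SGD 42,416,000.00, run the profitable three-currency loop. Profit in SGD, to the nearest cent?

Profit: SGD 562,278.77

Profitable loop is SGD → JPY → INR → SGD:
SGD 42,416,000.00 × 103.21 = JPY 4,377,755,360
JPY 4,377,755,360 ÷ 1.6579 = INR 2,640,542,469.39
INR 2,640,542,469.39 ÷ 61.439 = SGD 42,978,278.77
Profit = SGD 42,978,278.77 − SGD 42,416,000.00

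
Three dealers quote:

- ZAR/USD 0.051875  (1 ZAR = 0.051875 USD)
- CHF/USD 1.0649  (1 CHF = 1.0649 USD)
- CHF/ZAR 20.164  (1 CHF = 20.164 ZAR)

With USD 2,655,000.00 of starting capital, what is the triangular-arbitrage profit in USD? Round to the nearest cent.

Profitable loop is USD → ZAR → CHF → USD:
USD 2,655,000.00 ÷ 0.051875 = ZAR 51,180,722.89
ZAR 51,180,722.89 ÷ 20.164 = CHF 2,538,222.72
CHF 2,538,222.72 × 1.0649 = USD 2,702,953.37
Profit = USD 2,702,953.37 − USD 2,655,000.00

Profit: USD 47,953.37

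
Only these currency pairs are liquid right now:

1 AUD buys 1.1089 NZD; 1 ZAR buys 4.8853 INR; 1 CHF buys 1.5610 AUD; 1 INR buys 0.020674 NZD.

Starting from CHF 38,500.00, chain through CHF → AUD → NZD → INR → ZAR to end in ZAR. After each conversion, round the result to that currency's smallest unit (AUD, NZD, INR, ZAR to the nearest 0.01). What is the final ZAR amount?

ZAR 659,842.51

CHF 38,500.00 × 1.5610 = AUD 60,098.50
AUD 60,098.50 × 1.1089 = NZD 66,643.23
NZD 66,643.23 ÷ 0.020674 = INR 3,223,528.59
INR 3,223,528.59 ÷ 4.8853 = ZAR 659,842.51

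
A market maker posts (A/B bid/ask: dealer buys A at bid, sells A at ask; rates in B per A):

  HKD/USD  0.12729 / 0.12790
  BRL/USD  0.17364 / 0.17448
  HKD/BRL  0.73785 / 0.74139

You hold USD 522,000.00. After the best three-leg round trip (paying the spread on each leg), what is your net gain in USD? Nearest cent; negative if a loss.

Best loop USD → HKD → BRL → USD:
USD 522,000.00 ÷ 0.12790 (buy HKD at ask) = HKD 4,081,313.53
HKD 4,081,313.53 × 0.73785 (sell HKD at bid) = BRL 3,011,397.19
BRL 3,011,397.19 × 0.17364 (sell BRL at bid) = USD 522,899.01

Net profit: USD 899.01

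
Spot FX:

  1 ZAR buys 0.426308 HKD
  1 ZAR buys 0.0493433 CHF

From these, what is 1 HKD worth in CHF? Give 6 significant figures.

1 HKD ÷ 0.426308 = 2.34572 ZAR
2.34572 ZAR × 0.0493433 = 0.115746 CHF

HKD/CHF = 0.115746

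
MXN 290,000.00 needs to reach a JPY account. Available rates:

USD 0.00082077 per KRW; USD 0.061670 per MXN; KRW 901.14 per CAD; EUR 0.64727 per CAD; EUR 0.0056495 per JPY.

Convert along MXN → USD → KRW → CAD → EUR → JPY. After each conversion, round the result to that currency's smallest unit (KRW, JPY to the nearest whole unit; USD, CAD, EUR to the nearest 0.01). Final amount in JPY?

JPY 2,770,344

MXN 290,000.00 × 0.061670 = USD 17,884.30
USD 17,884.30 ÷ 0.00082077 = KRW 21,789,661
KRW 21,789,661 ÷ 901.14 = CAD 24,180.11
CAD 24,180.11 × 0.64727 = EUR 15,651.06
EUR 15,651.06 ÷ 0.0056495 = JPY 2,770,344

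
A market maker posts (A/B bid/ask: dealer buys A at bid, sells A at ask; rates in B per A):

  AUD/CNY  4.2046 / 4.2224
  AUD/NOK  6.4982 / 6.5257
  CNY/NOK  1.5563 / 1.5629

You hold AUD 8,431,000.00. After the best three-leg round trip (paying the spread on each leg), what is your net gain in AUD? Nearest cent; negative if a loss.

Net profit: AUD 23,150.76

Best loop AUD → CNY → NOK → AUD:
AUD 8,431,000.00 × 4.2046 (sell AUD at bid) = CNY 35,448,982.60
CNY 35,448,982.60 × 1.5563 (sell CNY at bid) = NOK 55,169,251.62
NOK 55,169,251.62 ÷ 6.5257 (buy AUD at ask) = AUD 8,454,150.76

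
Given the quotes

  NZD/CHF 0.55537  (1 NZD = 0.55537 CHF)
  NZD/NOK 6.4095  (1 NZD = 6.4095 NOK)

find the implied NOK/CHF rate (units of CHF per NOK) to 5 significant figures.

NOK/CHF = 0.086648

1 NOK ÷ 6.4095 = 0.156018 NZD
0.156018 NZD × 0.55537 = 0.0866479 CHF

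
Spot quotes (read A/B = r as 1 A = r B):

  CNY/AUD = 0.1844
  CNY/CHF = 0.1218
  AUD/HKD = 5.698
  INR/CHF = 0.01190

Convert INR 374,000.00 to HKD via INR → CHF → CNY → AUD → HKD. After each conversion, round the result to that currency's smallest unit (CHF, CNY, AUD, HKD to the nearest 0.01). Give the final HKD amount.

INR 374,000.00 × 0.01190 = CHF 4,450.60
CHF 4,450.60 ÷ 0.1218 = CNY 36,540.23
CNY 36,540.23 × 0.1844 = AUD 6,738.02
AUD 6,738.02 × 5.698 = HKD 38,393.24

HKD 38,393.24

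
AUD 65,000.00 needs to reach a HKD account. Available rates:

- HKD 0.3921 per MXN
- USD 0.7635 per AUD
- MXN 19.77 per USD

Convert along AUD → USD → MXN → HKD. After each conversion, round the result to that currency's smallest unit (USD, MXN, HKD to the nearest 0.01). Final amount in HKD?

HKD 384,703.30

AUD 65,000.00 × 0.7635 = USD 49,627.50
USD 49,627.50 × 19.77 = MXN 981,135.67
MXN 981,135.67 × 0.3921 = HKD 384,703.30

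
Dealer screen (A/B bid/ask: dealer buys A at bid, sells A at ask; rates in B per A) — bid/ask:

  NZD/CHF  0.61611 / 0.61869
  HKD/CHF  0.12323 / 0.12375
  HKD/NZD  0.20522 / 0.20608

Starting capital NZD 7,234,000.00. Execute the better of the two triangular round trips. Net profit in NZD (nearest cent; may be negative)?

Best loop NZD → CHF → HKD → NZD:
NZD 7,234,000.00 × 0.61611 (sell NZD at bid) = CHF 4,456,939.74
CHF 4,456,939.74 ÷ 0.12375 (buy HKD at ask) = HKD 36,015,674.67
HKD 36,015,674.67 × 0.20522 (sell HKD at bid) = NZD 7,391,136.76

Net profit: NZD 157,136.76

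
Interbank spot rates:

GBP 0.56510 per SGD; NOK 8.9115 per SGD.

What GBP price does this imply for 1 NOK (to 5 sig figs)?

NOK/GBP = 0.063412

1 NOK ÷ 8.9115 = 0.112215 SGD
0.112215 SGD × 0.56510 = 0.0634124 GBP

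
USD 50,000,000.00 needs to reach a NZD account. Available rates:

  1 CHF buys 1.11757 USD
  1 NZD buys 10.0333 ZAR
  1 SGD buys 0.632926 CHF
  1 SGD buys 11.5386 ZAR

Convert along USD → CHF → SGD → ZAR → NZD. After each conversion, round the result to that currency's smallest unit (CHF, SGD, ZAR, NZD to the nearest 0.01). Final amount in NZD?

NZD 81,292,719.64

USD 50,000,000.00 ÷ 1.11757 = CHF 44,739,926.81
CHF 44,739,926.81 ÷ 0.632926 = SGD 70,687,452.89
SGD 70,687,452.89 × 11.5386 = ZAR 815,634,243.92
ZAR 815,634,243.92 ÷ 10.0333 = NZD 81,292,719.64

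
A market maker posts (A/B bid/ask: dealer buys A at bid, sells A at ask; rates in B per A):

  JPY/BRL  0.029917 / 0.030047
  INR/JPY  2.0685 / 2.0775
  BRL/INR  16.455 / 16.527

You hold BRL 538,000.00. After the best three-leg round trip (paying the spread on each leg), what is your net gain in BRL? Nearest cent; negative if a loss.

Best loop BRL → INR → JPY → BRL:
BRL 538,000.00 × 16.455 (sell BRL at bid) = INR 8,852,790.00
INR 8,852,790.00 × 2.0685 (sell INR at bid) = JPY 18,311,996
JPY 18,311,996 × 0.029917 (sell JPY at bid) = BRL 547,839.99

Net profit: BRL 9,839.99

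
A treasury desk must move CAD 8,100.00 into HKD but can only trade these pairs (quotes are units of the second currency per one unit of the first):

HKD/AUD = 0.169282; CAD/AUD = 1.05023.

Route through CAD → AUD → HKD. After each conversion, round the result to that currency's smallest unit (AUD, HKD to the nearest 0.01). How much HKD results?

HKD 50,252.60

CAD 8,100.00 × 1.05023 = AUD 8,506.86
AUD 8,506.86 ÷ 0.169282 = HKD 50,252.60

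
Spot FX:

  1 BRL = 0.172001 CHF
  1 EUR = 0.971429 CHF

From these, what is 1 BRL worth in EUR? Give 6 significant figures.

1 BRL × 0.172001 = 0.172001 CHF
0.172001 CHF ÷ 0.971429 = 0.17706 EUR

BRL/EUR = 0.177060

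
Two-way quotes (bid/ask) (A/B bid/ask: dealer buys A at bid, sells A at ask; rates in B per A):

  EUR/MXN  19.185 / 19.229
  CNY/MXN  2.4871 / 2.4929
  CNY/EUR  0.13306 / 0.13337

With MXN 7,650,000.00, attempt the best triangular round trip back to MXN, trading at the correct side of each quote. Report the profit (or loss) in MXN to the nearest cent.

Net profit: MXN 183,681.32

Best loop MXN → CNY → EUR → MXN:
MXN 7,650,000.00 ÷ 2.4929 (buy CNY at ask) = CNY 3,068,715.15
CNY 3,068,715.15 × 0.13306 (sell CNY at bid) = EUR 408,323.24
EUR 408,323.24 × 19.185 (sell EUR at bid) = MXN 7,833,681.32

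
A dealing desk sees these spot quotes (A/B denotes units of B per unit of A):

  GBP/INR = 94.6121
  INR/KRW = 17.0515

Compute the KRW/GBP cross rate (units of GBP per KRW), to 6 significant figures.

KRW/GBP = 0.000619856

1 KRW ÷ 17.0515 = 0.0586459 INR
0.0586459 INR ÷ 94.6121 = 0.000619856 GBP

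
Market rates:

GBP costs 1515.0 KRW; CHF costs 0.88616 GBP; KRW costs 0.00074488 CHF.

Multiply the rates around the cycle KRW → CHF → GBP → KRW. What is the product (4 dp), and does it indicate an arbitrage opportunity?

1.0000 (no arbitrage)

Around KRW → CHF → GBP → KRW: 1 × 0.00074488 × 0.88616 × 1515.0 = 1.000026
Product ≈ 1 (deviation 0.003%, within rounding noise).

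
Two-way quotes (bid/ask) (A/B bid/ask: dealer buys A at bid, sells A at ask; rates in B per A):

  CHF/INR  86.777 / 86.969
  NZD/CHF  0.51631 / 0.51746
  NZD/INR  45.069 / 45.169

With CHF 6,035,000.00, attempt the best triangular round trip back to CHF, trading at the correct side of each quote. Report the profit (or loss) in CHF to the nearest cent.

Best loop CHF → NZD → INR → CHF:
CHF 6,035,000.00 ÷ 0.51746 (buy NZD at ask) = NZD 11,662,737.22
NZD 11,662,737.22 × 45.069 (sell NZD at bid) = INR 525,627,903.61
INR 525,627,903.61 ÷ 86.969 (buy CHF at ask) = CHF 6,043,853.60

Net profit: CHF 8,853.60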